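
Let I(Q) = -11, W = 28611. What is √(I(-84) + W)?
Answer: 10*√286 ≈ 169.12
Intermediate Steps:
√(I(-84) + W) = √(-11 + 28611) = √28600 = 10*√286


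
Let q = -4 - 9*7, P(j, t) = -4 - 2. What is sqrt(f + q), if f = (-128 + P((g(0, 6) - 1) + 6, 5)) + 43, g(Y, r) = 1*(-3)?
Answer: I*sqrt(158) ≈ 12.57*I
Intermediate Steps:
g(Y, r) = -3
P(j, t) = -6
q = -67 (q = -4 - 63 = -67)
f = -91 (f = (-128 - 6) + 43 = -134 + 43 = -91)
sqrt(f + q) = sqrt(-91 - 67) = sqrt(-158) = I*sqrt(158)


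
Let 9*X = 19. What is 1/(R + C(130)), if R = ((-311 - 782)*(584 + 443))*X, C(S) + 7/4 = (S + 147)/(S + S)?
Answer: -1170/2772602971 ≈ -4.2199e-7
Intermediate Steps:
X = 19/9 (X = (1/9)*19 = 19/9 ≈ 2.1111)
C(S) = -7/4 + (147 + S)/(2*S) (C(S) = -7/4 + (S + 147)/(S + S) = -7/4 + (147 + S)/((2*S)) = -7/4 + (147 + S)*(1/(2*S)) = -7/4 + (147 + S)/(2*S))
R = -21327709/9 (R = ((-311 - 782)*(584 + 443))*(19/9) = -1093*1027*(19/9) = -1122511*19/9 = -21327709/9 ≈ -2.3697e+6)
1/(R + C(130)) = 1/(-21327709/9 + (1/4)*(294 - 5*130)/130) = 1/(-21327709/9 + (1/4)*(1/130)*(294 - 650)) = 1/(-21327709/9 + (1/4)*(1/130)*(-356)) = 1/(-21327709/9 - 89/130) = 1/(-2772602971/1170) = -1170/2772602971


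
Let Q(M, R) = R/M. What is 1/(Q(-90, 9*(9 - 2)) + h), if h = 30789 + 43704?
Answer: 10/744923 ≈ 1.3424e-5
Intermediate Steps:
h = 74493
1/(Q(-90, 9*(9 - 2)) + h) = 1/((9*(9 - 2))/(-90) + 74493) = 1/((9*7)*(-1/90) + 74493) = 1/(63*(-1/90) + 74493) = 1/(-7/10 + 74493) = 1/(744923/10) = 10/744923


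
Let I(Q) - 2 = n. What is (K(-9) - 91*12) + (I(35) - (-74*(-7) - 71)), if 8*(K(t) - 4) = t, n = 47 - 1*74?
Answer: -12489/8 ≈ -1561.1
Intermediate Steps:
n = -27 (n = 47 - 74 = -27)
K(t) = 4 + t/8
I(Q) = -25 (I(Q) = 2 - 27 = -25)
(K(-9) - 91*12) + (I(35) - (-74*(-7) - 71)) = ((4 + (⅛)*(-9)) - 91*12) + (-25 - (-74*(-7) - 71)) = ((4 - 9/8) - 1092) + (-25 - (518 - 71)) = (23/8 - 1092) + (-25 - 1*447) = -8713/8 + (-25 - 447) = -8713/8 - 472 = -12489/8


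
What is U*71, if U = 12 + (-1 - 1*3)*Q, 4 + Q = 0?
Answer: 1988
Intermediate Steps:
Q = -4 (Q = -4 + 0 = -4)
U = 28 (U = 12 + (-1 - 1*3)*(-4) = 12 + (-1 - 3)*(-4) = 12 - 4*(-4) = 12 + 16 = 28)
U*71 = 28*71 = 1988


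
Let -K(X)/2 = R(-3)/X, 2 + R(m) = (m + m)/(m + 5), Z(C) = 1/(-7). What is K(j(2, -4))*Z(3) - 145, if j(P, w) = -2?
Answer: -1010/7 ≈ -144.29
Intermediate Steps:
Z(C) = -⅐
R(m) = -2 + 2*m/(5 + m) (R(m) = -2 + (m + m)/(m + 5) = -2 + (2*m)/(5 + m) = -2 + 2*m/(5 + m))
K(X) = 10/X (K(X) = -2*(-10/(5 - 3))/X = -2*(-10/2)/X = -2*(-10*½)/X = -(-10)/X = 10/X)
K(j(2, -4))*Z(3) - 145 = (10/(-2))*(-⅐) - 145 = (10*(-½))*(-⅐) - 145 = -5*(-⅐) - 145 = 5/7 - 145 = -1010/7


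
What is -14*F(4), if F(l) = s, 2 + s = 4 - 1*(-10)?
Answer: -168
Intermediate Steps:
s = 12 (s = -2 + (4 - 1*(-10)) = -2 + (4 + 10) = -2 + 14 = 12)
F(l) = 12
-14*F(4) = -14*12 = -168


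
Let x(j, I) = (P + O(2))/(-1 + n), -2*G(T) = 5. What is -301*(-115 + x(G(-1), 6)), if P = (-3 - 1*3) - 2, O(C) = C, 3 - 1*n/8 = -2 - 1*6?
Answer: 1004437/29 ≈ 34636.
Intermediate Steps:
n = 88 (n = 24 - 8*(-2 - 1*6) = 24 - 8*(-2 - 6) = 24 - 8*(-8) = 24 + 64 = 88)
P = -8 (P = (-3 - 3) - 2 = -6 - 2 = -8)
G(T) = -5/2 (G(T) = -½*5 = -5/2)
x(j, I) = -2/29 (x(j, I) = (-8 + 2)/(-1 + 88) = -6/87 = -6*1/87 = -2/29)
-301*(-115 + x(G(-1), 6)) = -301*(-115 - 2/29) = -301*(-3337/29) = 1004437/29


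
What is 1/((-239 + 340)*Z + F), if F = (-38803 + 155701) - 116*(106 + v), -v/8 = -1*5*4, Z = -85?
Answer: 1/77457 ≈ 1.2910e-5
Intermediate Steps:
v = 160 (v = -8*(-1*5)*4 = -(-40)*4 = -8*(-20) = 160)
F = 86042 (F = (-38803 + 155701) - 116*(106 + 160) = 116898 - 116*266 = 116898 - 30856 = 86042)
1/((-239 + 340)*Z + F) = 1/((-239 + 340)*(-85) + 86042) = 1/(101*(-85) + 86042) = 1/(-8585 + 86042) = 1/77457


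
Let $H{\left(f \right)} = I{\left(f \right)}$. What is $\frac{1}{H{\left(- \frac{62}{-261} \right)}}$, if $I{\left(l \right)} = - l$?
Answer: $- \frac{261}{62} \approx -4.2097$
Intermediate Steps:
$H{\left(f \right)} = - f$
$\frac{1}{H{\left(- \frac{62}{-261} \right)}} = \frac{1}{\left(-1\right) \left(- \frac{62}{-261}\right)} = \frac{1}{\left(-1\right) \left(\left(-62\right) \left(- \frac{1}{261}\right)\right)} = \frac{1}{\left(-1\right) \frac{62}{261}} = \frac{1}{- \frac{62}{261}} = - \frac{261}{62}$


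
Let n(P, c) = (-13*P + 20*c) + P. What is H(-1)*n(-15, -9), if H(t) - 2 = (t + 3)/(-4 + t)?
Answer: 0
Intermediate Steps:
n(P, c) = -12*P + 20*c
H(t) = 2 + (3 + t)/(-4 + t) (H(t) = 2 + (t + 3)/(-4 + t) = 2 + (3 + t)/(-4 + t))
H(-1)*n(-15, -9) = ((-5 + 3*(-1))/(-4 - 1))*(-12*(-15) + 20*(-9)) = ((-5 - 3)/(-5))*(180 - 180) = -⅕*(-8)*0 = (8/5)*0 = 0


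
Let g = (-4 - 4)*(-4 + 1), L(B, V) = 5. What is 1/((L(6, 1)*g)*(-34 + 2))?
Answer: -1/3840 ≈ -0.00026042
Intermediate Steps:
g = 24 (g = -8*(-3) = 24)
1/((L(6, 1)*g)*(-34 + 2)) = 1/((5*24)*(-34 + 2)) = 1/(120*(-32)) = 1/(-3840) = -1/3840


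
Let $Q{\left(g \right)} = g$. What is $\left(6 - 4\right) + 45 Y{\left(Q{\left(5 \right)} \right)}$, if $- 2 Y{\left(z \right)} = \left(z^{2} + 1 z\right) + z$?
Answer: $- \frac{1571}{2} \approx -785.5$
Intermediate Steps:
$Y{\left(z \right)} = - z - \frac{z^{2}}{2}$ ($Y{\left(z \right)} = - \frac{\left(z^{2} + 1 z\right) + z}{2} = - \frac{\left(z^{2} + z\right) + z}{2} = - \frac{\left(z + z^{2}\right) + z}{2} = - \frac{z^{2} + 2 z}{2} = - z - \frac{z^{2}}{2}$)
$\left(6 - 4\right) + 45 Y{\left(Q{\left(5 \right)} \right)} = \left(6 - 4\right) + 45 \left(\left(- \frac{1}{2}\right) 5 \left(2 + 5\right)\right) = \left(6 - 4\right) + 45 \left(\left(- \frac{1}{2}\right) 5 \cdot 7\right) = 2 + 45 \left(- \frac{35}{2}\right) = 2 - \frac{1575}{2} = - \frac{1571}{2}$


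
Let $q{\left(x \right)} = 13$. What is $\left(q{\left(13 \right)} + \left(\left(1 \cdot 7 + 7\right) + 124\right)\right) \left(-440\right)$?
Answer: $-66440$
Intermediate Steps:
$\left(q{\left(13 \right)} + \left(\left(1 \cdot 7 + 7\right) + 124\right)\right) \left(-440\right) = \left(13 + \left(\left(1 \cdot 7 + 7\right) + 124\right)\right) \left(-440\right) = \left(13 + \left(\left(7 + 7\right) + 124\right)\right) \left(-440\right) = \left(13 + \left(14 + 124\right)\right) \left(-440\right) = \left(13 + 138\right) \left(-440\right) = 151 \left(-440\right) = -66440$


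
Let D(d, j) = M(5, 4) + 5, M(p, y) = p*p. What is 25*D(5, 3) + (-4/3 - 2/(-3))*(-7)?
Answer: 2264/3 ≈ 754.67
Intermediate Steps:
M(p, y) = p²
D(d, j) = 30 (D(d, j) = 5² + 5 = 25 + 5 = 30)
25*D(5, 3) + (-4/3 - 2/(-3))*(-7) = 25*30 + (-4/3 - 2/(-3))*(-7) = 750 + (-4*⅓ - 2*(-⅓))*(-7) = 750 + (-4/3 + ⅔)*(-7) = 750 - ⅔*(-7) = 750 + 14/3 = 2264/3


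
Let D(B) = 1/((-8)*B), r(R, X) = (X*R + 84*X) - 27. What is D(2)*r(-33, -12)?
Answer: 639/16 ≈ 39.938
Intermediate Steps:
r(R, X) = -27 + 84*X + R*X (r(R, X) = (R*X + 84*X) - 27 = (84*X + R*X) - 27 = -27 + 84*X + R*X)
D(B) = -1/(8*B)
D(2)*r(-33, -12) = (-⅛/2)*(-27 + 84*(-12) - 33*(-12)) = (-⅛*½)*(-27 - 1008 + 396) = -1/16*(-639) = 639/16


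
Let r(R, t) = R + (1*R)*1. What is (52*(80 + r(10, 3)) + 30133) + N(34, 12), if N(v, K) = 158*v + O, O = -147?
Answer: 40558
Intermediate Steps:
N(v, K) = -147 + 158*v (N(v, K) = 158*v - 147 = -147 + 158*v)
r(R, t) = 2*R (r(R, t) = R + R*1 = R + R = 2*R)
(52*(80 + r(10, 3)) + 30133) + N(34, 12) = (52*(80 + 2*10) + 30133) + (-147 + 158*34) = (52*(80 + 20) + 30133) + (-147 + 5372) = (52*100 + 30133) + 5225 = (5200 + 30133) + 5225 = 35333 + 5225 = 40558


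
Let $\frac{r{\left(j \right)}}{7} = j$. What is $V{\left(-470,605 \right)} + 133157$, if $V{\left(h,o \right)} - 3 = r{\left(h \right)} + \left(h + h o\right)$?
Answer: $-154950$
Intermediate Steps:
$r{\left(j \right)} = 7 j$
$V{\left(h,o \right)} = 3 + 8 h + h o$ ($V{\left(h,o \right)} = 3 + \left(7 h + \left(h + h o\right)\right) = 3 + \left(8 h + h o\right) = 3 + 8 h + h o$)
$V{\left(-470,605 \right)} + 133157 = \left(3 + 8 \left(-470\right) - 284350\right) + 133157 = \left(3 - 3760 - 284350\right) + 133157 = -288107 + 133157 = -154950$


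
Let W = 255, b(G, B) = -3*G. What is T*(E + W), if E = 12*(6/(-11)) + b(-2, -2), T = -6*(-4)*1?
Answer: 67176/11 ≈ 6106.9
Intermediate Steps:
T = 24 (T = 24*1 = 24)
E = -6/11 (E = 12*(6/(-11)) - 3*(-2) = 12*(6*(-1/11)) + 6 = 12*(-6/11) + 6 = -72/11 + 6 = -6/11 ≈ -0.54545)
T*(E + W) = 24*(-6/11 + 255) = 24*(2799/11) = 67176/11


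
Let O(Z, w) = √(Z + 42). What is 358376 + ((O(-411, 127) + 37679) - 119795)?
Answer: 276260 + 3*I*√41 ≈ 2.7626e+5 + 19.209*I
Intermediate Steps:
O(Z, w) = √(42 + Z)
358376 + ((O(-411, 127) + 37679) - 119795) = 358376 + ((√(42 - 411) + 37679) - 119795) = 358376 + ((√(-369) + 37679) - 119795) = 358376 + ((3*I*√41 + 37679) - 119795) = 358376 + ((37679 + 3*I*√41) - 119795) = 358376 + (-82116 + 3*I*√41) = 276260 + 3*I*√41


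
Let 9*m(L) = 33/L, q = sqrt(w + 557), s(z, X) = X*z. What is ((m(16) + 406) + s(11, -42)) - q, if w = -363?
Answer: -2677/48 - sqrt(194) ≈ -69.699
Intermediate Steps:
q = sqrt(194) (q = sqrt(-363 + 557) = sqrt(194) ≈ 13.928)
m(L) = 11/(3*L) (m(L) = (33/L)/9 = 11/(3*L))
((m(16) + 406) + s(11, -42)) - q = (((11/3)/16 + 406) - 42*11) - sqrt(194) = (((11/3)*(1/16) + 406) - 462) - sqrt(194) = ((11/48 + 406) - 462) - sqrt(194) = (19499/48 - 462) - sqrt(194) = -2677/48 - sqrt(194)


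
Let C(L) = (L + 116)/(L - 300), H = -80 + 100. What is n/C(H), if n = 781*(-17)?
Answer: 27335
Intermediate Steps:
H = 20
C(L) = (116 + L)/(-300 + L)
n = -13277
n/C(H) = -13277*(-300 + 20)/(116 + 20) = -13277/(136/(-280)) = -13277/((-1/280*136)) = -13277/(-17/35) = -13277*(-35/17) = 27335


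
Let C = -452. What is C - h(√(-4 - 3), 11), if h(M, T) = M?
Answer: -452 - I*√7 ≈ -452.0 - 2.6458*I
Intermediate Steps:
C - h(√(-4 - 3), 11) = -452 - √(-4 - 3) = -452 - √(-7) = -452 - I*√7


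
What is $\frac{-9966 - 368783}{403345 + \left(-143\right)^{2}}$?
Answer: $- \frac{54107}{60542} \approx -0.89371$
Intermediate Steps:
$\frac{-9966 - 368783}{403345 + \left(-143\right)^{2}} = - \frac{378749}{403345 + 20449} = - \frac{378749}{423794} = \left(-378749\right) \frac{1}{423794} = - \frac{54107}{60542}$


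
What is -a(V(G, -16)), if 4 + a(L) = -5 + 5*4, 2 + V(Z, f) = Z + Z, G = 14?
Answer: -11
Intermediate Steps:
V(Z, f) = -2 + 2*Z (V(Z, f) = -2 + (Z + Z) = -2 + 2*Z)
a(L) = 11 (a(L) = -4 + (-5 + 5*4) = -4 + (-5 + 20) = -4 + 15 = 11)
-a(V(G, -16)) = -1*11 = -11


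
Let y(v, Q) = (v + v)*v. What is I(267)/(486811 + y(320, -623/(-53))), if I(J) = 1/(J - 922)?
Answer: -1/453005205 ≈ -2.2075e-9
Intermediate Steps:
y(v, Q) = 2*v² (y(v, Q) = (2*v)*v = 2*v²)
I(J) = 1/(-922 + J)
I(267)/(486811 + y(320, -623/(-53))) = 1/((-922 + 267)*(486811 + 2*320²)) = 1/((-655)*(486811 + 2*102400)) = -1/(655*(486811 + 204800)) = -1/655/691611 = -1/655*1/691611 = -1/453005205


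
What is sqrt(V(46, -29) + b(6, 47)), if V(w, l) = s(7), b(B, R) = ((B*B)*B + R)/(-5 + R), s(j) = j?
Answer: sqrt(23394)/42 ≈ 3.6417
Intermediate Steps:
b(B, R) = (R + B**3)/(-5 + R) (b(B, R) = (B**2*B + R)/(-5 + R) = (B**3 + R)/(-5 + R) = (R + B**3)/(-5 + R))
V(w, l) = 7
sqrt(V(46, -29) + b(6, 47)) = sqrt(7 + (47 + 6**3)/(-5 + 47)) = sqrt(7 + (47 + 216)/42) = sqrt(7 + (1/42)*263) = sqrt(7 + 263/42) = sqrt(557/42) = sqrt(23394)/42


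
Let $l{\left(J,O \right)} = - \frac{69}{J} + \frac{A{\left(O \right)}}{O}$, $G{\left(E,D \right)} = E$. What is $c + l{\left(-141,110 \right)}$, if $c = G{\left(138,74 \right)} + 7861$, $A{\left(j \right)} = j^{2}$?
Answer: $\frac{381146}{47} \approx 8109.5$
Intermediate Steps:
$l{\left(J,O \right)} = O - \frac{69}{J}$ ($l{\left(J,O \right)} = - \frac{69}{J} + \frac{O^{2}}{O} = - \frac{69}{J} + O = O - \frac{69}{J}$)
$c = 7999$ ($c = 138 + 7861 = 7999$)
$c + l{\left(-141,110 \right)} = 7999 + \left(110 - \frac{69}{-141}\right) = 7999 + \left(110 - - \frac{23}{47}\right) = 7999 + \left(110 + \frac{23}{47}\right) = 7999 + \frac{5193}{47} = \frac{381146}{47}$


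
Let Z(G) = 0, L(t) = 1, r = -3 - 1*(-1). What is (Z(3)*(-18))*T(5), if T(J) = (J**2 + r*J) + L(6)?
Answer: 0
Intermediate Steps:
r = -2 (r = -3 + 1 = -2)
T(J) = 1 + J**2 - 2*J (T(J) = (J**2 - 2*J) + 1 = 1 + J**2 - 2*J)
(Z(3)*(-18))*T(5) = (0*(-18))*(1 + 5**2 - 2*5) = 0*(1 + 25 - 10) = 0*16 = 0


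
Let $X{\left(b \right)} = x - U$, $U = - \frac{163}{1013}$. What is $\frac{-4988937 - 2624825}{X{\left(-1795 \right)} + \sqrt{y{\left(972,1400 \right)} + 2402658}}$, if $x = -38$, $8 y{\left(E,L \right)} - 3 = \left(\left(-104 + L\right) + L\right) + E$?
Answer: $- \frac{181930505641776}{1516636784579} - \frac{1202001005812 \sqrt{38449870}}{1516636784579} \approx -5034.4$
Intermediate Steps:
$U = - \frac{163}{1013}$ ($U = \left(-163\right) \frac{1}{1013} = - \frac{163}{1013} \approx -0.16091$)
$y{\left(E,L \right)} = - \frac{101}{8} + \frac{L}{4} + \frac{E}{8}$ ($y{\left(E,L \right)} = \frac{3}{8} + \frac{\left(\left(-104 + L\right) + L\right) + E}{8} = \frac{3}{8} + \frac{\left(-104 + 2 L\right) + E}{8} = \frac{3}{8} + \frac{-104 + E + 2 L}{8} = \frac{3}{8} + \left(-13 + \frac{L}{4} + \frac{E}{8}\right) = - \frac{101}{8} + \frac{L}{4} + \frac{E}{8}$)
$X{\left(b \right)} = - \frac{38331}{1013}$ ($X{\left(b \right)} = -38 - - \frac{163}{1013} = -38 + \frac{163}{1013} = - \frac{38331}{1013}$)
$\frac{-4988937 - 2624825}{X{\left(-1795 \right)} + \sqrt{y{\left(972,1400 \right)} + 2402658}} = \frac{-4988937 - 2624825}{- \frac{38331}{1013} + \sqrt{\left(- \frac{101}{8} + \frac{1}{4} \cdot 1400 + \frac{1}{8} \cdot 972\right) + 2402658}} = - \frac{7613762}{- \frac{38331}{1013} + \sqrt{\left(- \frac{101}{8} + 350 + \frac{243}{2}\right) + 2402658}} = - \frac{7613762}{- \frac{38331}{1013} + \sqrt{\frac{3671}{8} + 2402658}} = - \frac{7613762}{- \frac{38331}{1013} + \sqrt{\frac{19224935}{8}}} = - \frac{7613762}{- \frac{38331}{1013} + \frac{\sqrt{38449870}}{4}}$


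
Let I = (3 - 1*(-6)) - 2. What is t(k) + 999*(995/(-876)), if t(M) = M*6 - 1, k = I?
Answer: -319363/292 ≈ -1093.7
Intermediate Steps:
I = 7 (I = (3 + 6) - 2 = 9 - 2 = 7)
k = 7
t(M) = -1 + 6*M (t(M) = 6*M - 1 = -1 + 6*M)
t(k) + 999*(995/(-876)) = (-1 + 6*7) + 999*(995/(-876)) = (-1 + 42) + 999*(995*(-1/876)) = 41 + 999*(-995/876) = 41 - 331335/292 = -319363/292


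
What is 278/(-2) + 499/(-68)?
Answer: -9951/68 ≈ -146.34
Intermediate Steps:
278/(-2) + 499/(-68) = 278*(-1/2) + 499*(-1/68) = -139 - 499/68 = -9951/68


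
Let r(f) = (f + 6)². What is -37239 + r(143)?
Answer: -15038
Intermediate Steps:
r(f) = (6 + f)²
-37239 + r(143) = -37239 + (6 + 143)² = -37239 + 149² = -37239 + 22201 = -15038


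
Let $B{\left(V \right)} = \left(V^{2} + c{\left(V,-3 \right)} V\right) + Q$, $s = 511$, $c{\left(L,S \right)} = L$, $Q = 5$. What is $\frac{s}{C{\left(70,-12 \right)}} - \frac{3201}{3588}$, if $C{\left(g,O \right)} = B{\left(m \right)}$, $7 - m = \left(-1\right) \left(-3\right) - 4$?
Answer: $\frac{67035}{22724} \approx 2.95$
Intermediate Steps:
$m = 8$ ($m = 7 - \left(\left(-1\right) \left(-3\right) - 4\right) = 7 - \left(3 - 4\right) = 7 - -1 = 7 + 1 = 8$)
$B{\left(V \right)} = 5 + 2 V^{2}$ ($B{\left(V \right)} = \left(V^{2} + V V\right) + 5 = \left(V^{2} + V^{2}\right) + 5 = 2 V^{2} + 5 = 5 + 2 V^{2}$)
$C{\left(g,O \right)} = 133$ ($C{\left(g,O \right)} = 5 + 2 \cdot 8^{2} = 5 + 2 \cdot 64 = 5 + 128 = 133$)
$\frac{s}{C{\left(70,-12 \right)}} - \frac{3201}{3588} = \frac{511}{133} - \frac{3201}{3588} = 511 \cdot \frac{1}{133} - \frac{1067}{1196} = \frac{73}{19} - \frac{1067}{1196} = \frac{67035}{22724}$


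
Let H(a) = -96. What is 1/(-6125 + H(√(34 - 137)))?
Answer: -1/6221 ≈ -0.00016075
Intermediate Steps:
1/(-6125 + H(√(34 - 137))) = 1/(-6125 - 96) = 1/(-6221) = -1/6221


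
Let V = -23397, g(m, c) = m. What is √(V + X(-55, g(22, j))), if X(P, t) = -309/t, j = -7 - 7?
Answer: 3*I*√1258994/22 ≈ 153.01*I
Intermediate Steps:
j = -14
√(V + X(-55, g(22, j))) = √(-23397 - 309/22) = √(-515043/22) = 3*I*√1258994/22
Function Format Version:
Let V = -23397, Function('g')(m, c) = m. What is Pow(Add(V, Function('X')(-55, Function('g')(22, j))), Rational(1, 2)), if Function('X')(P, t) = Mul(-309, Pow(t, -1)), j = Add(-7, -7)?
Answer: Mul(Rational(3, 22), I, Pow(1258994, Rational(1, 2))) ≈ Mul(153.01, I)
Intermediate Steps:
j = -14
Pow(Add(V, Function('X')(-55, Function('g')(22, j))), Rational(1, 2)) = Pow(Add(-23397, Mul(-309, Pow(22, -1))), Rational(1, 2)) = Pow(Add(-23397, Mul(-309, Rational(1, 22))), Rational(1, 2)) = Pow(Add(-23397, Rational(-309, 22)), Rational(1, 2)) = Pow(Rational(-515043, 22), Rational(1, 2)) = Mul(Rational(3, 22), I, Pow(1258994, Rational(1, 2)))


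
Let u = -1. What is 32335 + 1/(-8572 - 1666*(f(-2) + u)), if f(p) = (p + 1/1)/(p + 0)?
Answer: 250240564/7739 ≈ 32335.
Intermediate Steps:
f(p) = (1 + p)/p (f(p) = (p + 1*1)/p = (p + 1)/p = (1 + p)/p)
32335 + 1/(-8572 - 1666*(f(-2) + u)) = 32335 + 1/(-8572 - 1666*((1 - 2)/(-2) - 1)) = 32335 + 1/(-8572 - 1666*(-½*(-1) - 1)) = 32335 + 1/(-8572 - 1666*(½ - 1)) = 32335 + 1/(-8572 - (-833)) = 32335 + 1/(-8572 - 1666*(-½)) = 32335 + 1/(-8572 + 833) = 32335 + 1/(-7739) = 32335 - 1/7739 = 250240564/7739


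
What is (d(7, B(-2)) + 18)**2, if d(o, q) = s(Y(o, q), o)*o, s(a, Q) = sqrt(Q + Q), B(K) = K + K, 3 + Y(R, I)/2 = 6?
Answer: 1010 + 252*sqrt(14) ≈ 1952.9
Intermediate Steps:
Y(R, I) = 6 (Y(R, I) = -6 + 2*6 = -6 + 12 = 6)
B(K) = 2*K
s(a, Q) = sqrt(2)*sqrt(Q) (s(a, Q) = sqrt(2*Q) = sqrt(2)*sqrt(Q))
d(o, q) = sqrt(2)*o**(3/2) (d(o, q) = (sqrt(2)*sqrt(o))*o = sqrt(2)*o**(3/2))
(d(7, B(-2)) + 18)**2 = (sqrt(2)*7**(3/2) + 18)**2 = (sqrt(2)*(7*sqrt(7)) + 18)**2 = (7*sqrt(14) + 18)**2 = (18 + 7*sqrt(14))**2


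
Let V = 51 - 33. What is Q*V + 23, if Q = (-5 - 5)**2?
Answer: 1823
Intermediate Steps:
Q = 100 (Q = (-10)**2 = 100)
V = 18
Q*V + 23 = 100*18 + 23 = 1800 + 23 = 1823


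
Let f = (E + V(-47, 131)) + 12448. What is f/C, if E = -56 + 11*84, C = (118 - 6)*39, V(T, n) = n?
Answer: 1921/624 ≈ 3.0785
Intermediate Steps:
C = 4368 (C = 112*39 = 4368)
E = 868 (E = -56 + 924 = 868)
f = 13447 (f = (868 + 131) + 12448 = 999 + 12448 = 13447)
f/C = 13447/4368 = 13447*(1/4368) = 1921/624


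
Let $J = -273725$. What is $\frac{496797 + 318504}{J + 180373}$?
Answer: $- \frac{815301}{93352} \approx -8.7336$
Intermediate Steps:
$\frac{496797 + 318504}{J + 180373} = \frac{496797 + 318504}{-273725 + 180373} = \frac{815301}{-93352} = 815301 \left(- \frac{1}{93352}\right) = - \frac{815301}{93352}$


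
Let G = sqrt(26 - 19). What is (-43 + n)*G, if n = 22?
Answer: -21*sqrt(7) ≈ -55.561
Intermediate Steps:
G = sqrt(7) ≈ 2.6458
(-43 + n)*G = (-43 + 22)*sqrt(7) = -21*sqrt(7)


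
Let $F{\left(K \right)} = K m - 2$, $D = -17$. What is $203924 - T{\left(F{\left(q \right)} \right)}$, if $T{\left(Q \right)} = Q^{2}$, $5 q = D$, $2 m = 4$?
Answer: $\frac{5096164}{25} \approx 2.0385 \cdot 10^{5}$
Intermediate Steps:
$m = 2$ ($m = \frac{1}{2} \cdot 4 = 2$)
$q = - \frac{17}{5}$ ($q = \frac{1}{5} \left(-17\right) = - \frac{17}{5} \approx -3.4$)
$F{\left(K \right)} = -2 + 2 K$ ($F{\left(K \right)} = K 2 - 2 = 2 K - 2 = -2 + 2 K$)
$203924 - T{\left(F{\left(q \right)} \right)} = 203924 - \left(-2 + 2 \left(- \frac{17}{5}\right)\right)^{2} = 203924 - \left(-2 - \frac{34}{5}\right)^{2} = 203924 - \left(- \frac{44}{5}\right)^{2} = 203924 - \frac{1936}{25} = \frac{5096164}{25}$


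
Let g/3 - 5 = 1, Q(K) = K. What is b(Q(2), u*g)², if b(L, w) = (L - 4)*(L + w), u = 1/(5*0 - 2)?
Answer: 196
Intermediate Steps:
g = 18 (g = 15 + 3*1 = 15 + 3 = 18)
u = -½ (u = 1/(0 - 2) = 1/(-2) = -½ ≈ -0.50000)
b(L, w) = (-4 + L)*(L + w)
b(Q(2), u*g)² = (2² - 4*2 - (-2)*18 + 2*(-½*18))² = (4 - 8 - 4*(-9) + 2*(-9))² = (4 - 8 + 36 - 18)² = 14² = 196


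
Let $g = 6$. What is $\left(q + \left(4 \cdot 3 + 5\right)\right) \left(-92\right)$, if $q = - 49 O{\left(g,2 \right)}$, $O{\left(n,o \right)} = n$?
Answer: $25484$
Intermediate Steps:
$q = -294$ ($q = \left(-49\right) 6 = -294$)
$\left(q + \left(4 \cdot 3 + 5\right)\right) \left(-92\right) = \left(-294 + \left(4 \cdot 3 + 5\right)\right) \left(-92\right) = \left(-294 + \left(12 + 5\right)\right) \left(-92\right) = \left(-294 + 17\right) \left(-92\right) = \left(-277\right) \left(-92\right) = 25484$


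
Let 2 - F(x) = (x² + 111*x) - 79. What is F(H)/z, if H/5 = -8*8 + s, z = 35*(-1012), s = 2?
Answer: 61609/35420 ≈ 1.7394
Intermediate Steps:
z = -35420
H = -310 (H = 5*(-8*8 + 2) = 5*(-64 + 2) = 5*(-62) = -310)
F(x) = 81 - x² - 111*x (F(x) = 2 - ((x² + 111*x) - 79) = 2 - (-79 + x² + 111*x) = 2 + (79 - x² - 111*x) = 81 - x² - 111*x)
F(H)/z = (81 - 1*(-310)² - 111*(-310))/(-35420) = (81 - 1*96100 + 34410)*(-1/35420) = (81 - 96100 + 34410)*(-1/35420) = -61609*(-1/35420) = 61609/35420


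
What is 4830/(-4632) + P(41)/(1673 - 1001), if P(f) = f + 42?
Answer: -119221/129696 ≈ -0.91923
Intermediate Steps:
P(f) = 42 + f
4830/(-4632) + P(41)/(1673 - 1001) = 4830/(-4632) + (42 + 41)/(1673 - 1001) = 4830*(-1/4632) + 83/672 = -805/772 + 83*(1/672) = -805/772 + 83/672 = -119221/129696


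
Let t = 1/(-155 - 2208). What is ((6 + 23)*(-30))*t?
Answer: 870/2363 ≈ 0.36818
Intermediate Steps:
t = -1/2363 (t = 1/(-2363) = -1/2363 ≈ -0.00042319)
((6 + 23)*(-30))*t = ((6 + 23)*(-30))*(-1/2363) = (29*(-30))*(-1/2363) = -870*(-1/2363) = 870/2363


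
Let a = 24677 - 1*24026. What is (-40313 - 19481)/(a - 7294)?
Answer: 8542/949 ≈ 9.0011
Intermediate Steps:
a = 651 (a = 24677 - 24026 = 651)
(-40313 - 19481)/(a - 7294) = (-40313 - 19481)/(651 - 7294) = -59794/(-6643) = -59794*(-1/6643) = 8542/949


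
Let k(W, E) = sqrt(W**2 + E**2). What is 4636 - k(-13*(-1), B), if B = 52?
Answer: 4636 - 13*sqrt(17) ≈ 4582.4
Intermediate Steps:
k(W, E) = sqrt(E**2 + W**2)
4636 - k(-13*(-1), B) = 4636 - sqrt(52**2 + (-13*(-1))**2) = 4636 - sqrt(2704 + 13**2) = 4636 - sqrt(2704 + 169) = 4636 - sqrt(2873) = 4636 - 13*sqrt(17)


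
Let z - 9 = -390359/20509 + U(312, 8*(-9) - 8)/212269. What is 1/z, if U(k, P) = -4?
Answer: -4353424921/43680372318 ≈ -0.099666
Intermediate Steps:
z = -43680372318/4353424921 (z = 9 + (-390359/20509 - 4/212269) = 9 - 82861196607/4353424921 = -43680372318/4353424921 ≈ -10.034)
1/z = 1/(-43680372318/4353424921) = -4353424921/43680372318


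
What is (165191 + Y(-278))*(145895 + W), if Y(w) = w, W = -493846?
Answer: -57381643263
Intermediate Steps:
(165191 + Y(-278))*(145895 + W) = (165191 - 278)*(145895 - 493846) = 164913*(-347951) = -57381643263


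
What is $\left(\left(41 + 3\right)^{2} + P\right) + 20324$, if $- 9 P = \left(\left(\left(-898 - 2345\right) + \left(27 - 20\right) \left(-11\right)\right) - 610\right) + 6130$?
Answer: $\frac{198140}{9} \approx 22016.0$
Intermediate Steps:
$P = - \frac{2200}{9}$ ($P = - \frac{\left(\left(\left(-898 - 2345\right) + \left(27 - 20\right) \left(-11\right)\right) - 610\right) + 6130}{9} = - \frac{\left(\left(-3243 + 7 \left(-11\right)\right) - 610\right) + 6130}{9} = - \frac{\left(\left(-3243 - 77\right) - 610\right) + 6130}{9} = - \frac{\left(-3320 - 610\right) + 6130}{9} = - \frac{-3930 + 6130}{9} = \left(- \frac{1}{9}\right) 2200 = - \frac{2200}{9} \approx -244.44$)
$\left(\left(41 + 3\right)^{2} + P\right) + 20324 = \left(\left(41 + 3\right)^{2} - \frac{2200}{9}\right) + 20324 = \left(44^{2} - \frac{2200}{9}\right) + 20324 = \left(1936 - \frac{2200}{9}\right) + 20324 = \frac{15224}{9} + 20324 = \frac{198140}{9}$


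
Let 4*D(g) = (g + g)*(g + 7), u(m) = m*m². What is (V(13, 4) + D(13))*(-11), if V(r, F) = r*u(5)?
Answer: -19305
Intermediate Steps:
u(m) = m³
D(g) = g*(7 + g)/2 (D(g) = ((g + g)*(g + 7))/4 = ((2*g)*(7 + g))/4 = (2*g*(7 + g))/4 = g*(7 + g)/2)
V(r, F) = 125*r (V(r, F) = r*5³ = r*125 = 125*r)
(V(13, 4) + D(13))*(-11) = (125*13 + (½)*13*(7 + 13))*(-11) = (1625 + (½)*13*20)*(-11) = (1625 + 130)*(-11) = 1755*(-11) = -19305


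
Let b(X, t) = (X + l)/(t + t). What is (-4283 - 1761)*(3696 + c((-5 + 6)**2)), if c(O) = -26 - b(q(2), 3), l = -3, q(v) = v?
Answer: -66547462/3 ≈ -2.2182e+7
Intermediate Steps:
b(X, t) = (-3 + X)/(2*t) (b(X, t) = (X - 3)/(t + t) = (-3 + X)/((2*t)) = (-3 + X)*(1/(2*t)) = (-3 + X)/(2*t))
c(O) = -155/6 (c(O) = -26 - (-3 + 2)/(2*3) = -26 - (-1)/(2*3) = -26 - 1*(-1/6) = -26 + 1/6 = -155/6)
(-4283 - 1761)*(3696 + c((-5 + 6)**2)) = (-4283 - 1761)*(3696 - 155/6) = -6044*22021/6 = -66547462/3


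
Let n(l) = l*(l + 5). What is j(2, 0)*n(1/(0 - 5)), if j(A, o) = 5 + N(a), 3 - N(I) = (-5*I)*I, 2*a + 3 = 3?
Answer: -192/25 ≈ -7.6800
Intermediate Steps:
a = 0 (a = -3/2 + (½)*3 = -3/2 + 3/2 = 0)
N(I) = 3 + 5*I² (N(I) = 3 - (-5*I)*I = 3 - (-5)*I² = 3 + 5*I²)
n(l) = l*(5 + l)
j(A, o) = 8 (j(A, o) = 5 + (3 + 5*0²) = 5 + (3 + 5*0) = 5 + (3 + 0) = 5 + 3 = 8)
j(2, 0)*n(1/(0 - 5)) = 8*((5 + 1/(0 - 5))/(0 - 5)) = 8*((5 + 1/(-5))/(-5)) = 8*(-(5 - ⅕)/5) = 8*(-⅕*24/5) = 8*(-24/25) = -192/25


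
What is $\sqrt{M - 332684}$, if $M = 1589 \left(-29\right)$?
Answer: $3 i \sqrt{42085} \approx 615.44 i$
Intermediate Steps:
$M = -46081$
$\sqrt{M - 332684} = \sqrt{-46081 - 332684} = \sqrt{-378765} = 3 i \sqrt{42085}$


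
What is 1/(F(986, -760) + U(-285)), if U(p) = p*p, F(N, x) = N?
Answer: 1/82211 ≈ 1.2164e-5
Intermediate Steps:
U(p) = p**2
1/(F(986, -760) + U(-285)) = 1/(986 + (-285)**2) = 1/(986 + 81225) = 1/82211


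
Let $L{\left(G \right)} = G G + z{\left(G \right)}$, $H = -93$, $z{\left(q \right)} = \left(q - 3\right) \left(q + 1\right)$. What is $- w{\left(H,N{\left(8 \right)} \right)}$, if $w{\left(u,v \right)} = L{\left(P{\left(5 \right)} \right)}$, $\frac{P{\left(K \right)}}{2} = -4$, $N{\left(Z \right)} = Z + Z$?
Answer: $-141$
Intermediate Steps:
$z{\left(q \right)} = \left(1 + q\right) \left(-3 + q\right)$ ($z{\left(q \right)} = \left(-3 + q\right) \left(1 + q\right) = \left(1 + q\right) \left(-3 + q\right)$)
$N{\left(Z \right)} = 2 Z$
$P{\left(K \right)} = -8$ ($P{\left(K \right)} = 2 \left(-4\right) = -8$)
$L{\left(G \right)} = -3 - 2 G + 2 G^{2}$ ($L{\left(G \right)} = G G - \left(3 - G^{2} + 2 G\right) = G^{2} - \left(3 - G^{2} + 2 G\right) = -3 - 2 G + 2 G^{2}$)
$w{\left(u,v \right)} = 141$ ($w{\left(u,v \right)} = -3 - -16 + 2 \left(-8\right)^{2} = -3 + 16 + 2 \cdot 64 = -3 + 16 + 128 = 141$)
$- w{\left(H,N{\left(8 \right)} \right)} = \left(-1\right) 141 = -141$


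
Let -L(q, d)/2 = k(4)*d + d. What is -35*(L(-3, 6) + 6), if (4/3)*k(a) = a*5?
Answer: 6510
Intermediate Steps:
k(a) = 15*a/4 (k(a) = 3*(a*5)/4 = 3*(5*a)/4 = 15*a/4)
L(q, d) = -32*d (L(q, d) = -2*(((15/4)*4)*d + d) = -2*(15*d + d) = -32*d)
-35*(L(-3, 6) + 6) = -35*(-32*6 + 6) = -35*(-192 + 6) = -35*(-186) = 6510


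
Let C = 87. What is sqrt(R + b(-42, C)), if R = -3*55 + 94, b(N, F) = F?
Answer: 4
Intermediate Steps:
R = -71 (R = -165 + 94 = -71)
sqrt(R + b(-42, C)) = sqrt(-71 + 87) = sqrt(16) = 4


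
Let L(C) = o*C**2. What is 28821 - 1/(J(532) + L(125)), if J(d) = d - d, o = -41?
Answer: 18463453126/640625 ≈ 28821.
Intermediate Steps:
J(d) = 0
L(C) = -41*C**2
28821 - 1/(J(532) + L(125)) = 28821 - 1/(0 - 41*125**2) = 28821 - 1/(0 - 41*15625) = 28821 - 1/(0 - 640625) = 28821 - 1/(-640625) = 28821 - 1*(-1/640625) = 28821 + 1/640625 = 18463453126/640625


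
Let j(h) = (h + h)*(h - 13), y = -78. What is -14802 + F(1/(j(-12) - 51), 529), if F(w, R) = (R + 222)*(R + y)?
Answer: 323899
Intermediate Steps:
j(h) = 2*h*(-13 + h) (j(h) = (2*h)*(-13 + h) = 2*h*(-13 + h))
F(w, R) = (-78 + R)*(222 + R) (F(w, R) = (R + 222)*(R - 78) = (222 + R)*(-78 + R) = (-78 + R)*(222 + R))
-14802 + F(1/(j(-12) - 51), 529) = -14802 + (-17316 + 529² + 144*529) = -14802 + (-17316 + 279841 + 76176) = -14802 + 338701 = 323899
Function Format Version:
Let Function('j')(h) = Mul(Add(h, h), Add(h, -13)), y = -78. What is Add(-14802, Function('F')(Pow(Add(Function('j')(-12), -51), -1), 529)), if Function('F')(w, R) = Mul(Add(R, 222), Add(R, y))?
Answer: 323899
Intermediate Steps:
Function('j')(h) = Mul(2, h, Add(-13, h)) (Function('j')(h) = Mul(Mul(2, h), Add(-13, h)) = Mul(2, h, Add(-13, h)))
Function('F')(w, R) = Mul(Add(-78, R), Add(222, R)) (Function('F')(w, R) = Mul(Add(R, 222), Add(R, -78)) = Mul(Add(222, R), Add(-78, R)) = Mul(Add(-78, R), Add(222, R)))
Add(-14802, Function('F')(Pow(Add(Function('j')(-12), -51), -1), 529)) = Add(-14802, Add(-17316, Pow(529, 2), Mul(144, 529))) = Add(-14802, Add(-17316, 279841, 76176)) = Add(-14802, 338701) = 323899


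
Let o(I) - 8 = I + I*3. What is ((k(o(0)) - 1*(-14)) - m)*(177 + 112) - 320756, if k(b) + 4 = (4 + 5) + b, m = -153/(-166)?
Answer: -51994415/166 ≈ -3.1322e+5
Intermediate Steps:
m = 153/166 (m = -153*(-1/166) = 153/166 ≈ 0.92169)
o(I) = 8 + 4*I (o(I) = 8 + (I + I*3) = 8 + (I + 3*I) = 8 + 4*I)
k(b) = 5 + b (k(b) = -4 + ((4 + 5) + b) = -4 + (9 + b) = 5 + b)
((k(o(0)) - 1*(-14)) - m)*(177 + 112) - 320756 = (((5 + (8 + 4*0)) - 1*(-14)) - 1*153/166)*(177 + 112) - 320756 = (((5 + (8 + 0)) + 14) - 153/166)*289 - 320756 = (((5 + 8) + 14) - 153/166)*289 - 320756 = ((13 + 14) - 153/166)*289 - 320756 = (27 - 153/166)*289 - 320756 = (4329/166)*289 - 320756 = 1251081/166 - 320756 = -51994415/166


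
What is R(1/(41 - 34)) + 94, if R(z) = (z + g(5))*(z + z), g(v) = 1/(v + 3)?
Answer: 18439/196 ≈ 94.077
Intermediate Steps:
g(v) = 1/(3 + v)
R(z) = 2*z*(⅛ + z) (R(z) = (z + 1/(3 + 5))*(z + z) = (z + 1/8)*(2*z) = (z + ⅛)*(2*z) = (⅛ + z)*(2*z) = 2*z*(⅛ + z))
R(1/(41 - 34)) + 94 = (1 + 8/(41 - 34))/(4*(41 - 34)) + 94 = (¼)*(1 + 8/7)/7 + 94 = (¼)*(⅐)*(1 + 8*(⅐)) + 94 = (¼)*(⅐)*(1 + 8/7) + 94 = (¼)*(⅐)*(15/7) + 94 = 15/196 + 94 = 18439/196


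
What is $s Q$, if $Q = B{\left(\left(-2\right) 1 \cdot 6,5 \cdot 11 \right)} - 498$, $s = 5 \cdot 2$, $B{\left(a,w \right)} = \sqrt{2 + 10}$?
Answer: $-4980 + 20 \sqrt{3} \approx -4945.4$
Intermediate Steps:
$B{\left(a,w \right)} = 2 \sqrt{3}$ ($B{\left(a,w \right)} = \sqrt{12} = 2 \sqrt{3}$)
$s = 10$
$Q = -498 + 2 \sqrt{3}$ ($Q = 2 \sqrt{3} - 498 = -498 + 2 \sqrt{3} \approx -494.54$)
$s Q = 10 \left(-498 + 2 \sqrt{3}\right) = -4980 + 20 \sqrt{3}$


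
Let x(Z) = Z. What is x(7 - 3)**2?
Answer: 16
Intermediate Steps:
x(7 - 3)**2 = (7 - 3)**2 = 4**2 = 16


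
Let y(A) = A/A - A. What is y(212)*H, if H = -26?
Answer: 5486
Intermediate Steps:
y(A) = 1 - A
y(212)*H = (1 - 1*212)*(-26) = (1 - 212)*(-26) = -211*(-26) = 5486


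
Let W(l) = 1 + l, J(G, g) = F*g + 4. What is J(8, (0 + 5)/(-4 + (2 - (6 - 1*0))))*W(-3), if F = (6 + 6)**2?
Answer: 172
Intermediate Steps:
F = 144 (F = 12**2 = 144)
J(G, g) = 4 + 144*g (J(G, g) = 144*g + 4 = 4 + 144*g)
J(8, (0 + 5)/(-4 + (2 - (6 - 1*0))))*W(-3) = (4 + 144*((0 + 5)/(-4 + (2 - (6 - 1*0)))))*(1 - 3) = (4 + 144*(5/(-4 + (2 - (6 + 0)))))*(-2) = (4 + 144*(5/(-4 + (2 - 1*6))))*(-2) = (4 + 144*(5/(-4 + (2 - 6))))*(-2) = (4 + 144*(5/(-4 - 4)))*(-2) = (4 + 144*(5/(-8)))*(-2) = (4 + 144*(5*(-1/8)))*(-2) = (4 + 144*(-5/8))*(-2) = (4 - 90)*(-2) = -86*(-2) = 172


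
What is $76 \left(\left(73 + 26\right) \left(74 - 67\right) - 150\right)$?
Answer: $41268$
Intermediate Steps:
$76 \left(\left(73 + 26\right) \left(74 - 67\right) - 150\right) = 76 \left(99 \cdot 7 - 150\right) = 76 \left(693 - 150\right) = 76 \cdot 543 = 41268$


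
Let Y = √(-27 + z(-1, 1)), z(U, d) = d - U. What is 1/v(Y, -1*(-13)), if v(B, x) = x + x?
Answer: 1/26 ≈ 0.038462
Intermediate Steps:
Y = 5*I (Y = √(-27 + (1 - 1*(-1))) = √(-27 + (1 + 1)) = √(-27 + 2) = √(-25) = 5*I ≈ 5.0*I)
v(B, x) = 2*x
1/v(Y, -1*(-13)) = 1/(2*(-1*(-13))) = 1/(2*13) = 1/26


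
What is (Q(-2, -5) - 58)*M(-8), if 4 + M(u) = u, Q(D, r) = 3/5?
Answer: 3444/5 ≈ 688.80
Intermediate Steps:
Q(D, r) = ⅗ (Q(D, r) = 3*(⅕) = ⅗)
M(u) = -4 + u
(Q(-2, -5) - 58)*M(-8) = (⅗ - 58)*(-4 - 8) = -287/5*(-12) = 3444/5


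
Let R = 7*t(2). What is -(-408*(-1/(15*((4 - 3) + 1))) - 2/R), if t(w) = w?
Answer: -471/35 ≈ -13.457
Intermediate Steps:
R = 14 (R = 7*2 = 14)
-(-408*(-1/(15*((4 - 3) + 1))) - 2/R) = -(-408*(-1/(15*((4 - 3) + 1))) - 2/14) = -(-408*(-1/(15*(1 + 1))) - 2*1/14) = -(-408/((3*2)*(-5)) - ⅐) = -(-408/(6*(-5)) - ⅐) = -(-408/(-30) - ⅐) = -(-408*(-1/30) - ⅐) = -(68/5 - ⅐) = -1*471/35 = -471/35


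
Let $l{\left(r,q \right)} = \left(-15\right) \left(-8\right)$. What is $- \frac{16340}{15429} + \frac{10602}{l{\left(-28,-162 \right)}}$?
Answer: $\frac{26936243}{308580} \approx 87.291$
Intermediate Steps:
$l{\left(r,q \right)} = 120$
$- \frac{16340}{15429} + \frac{10602}{l{\left(-28,-162 \right)}} = - \frac{16340}{15429} + \frac{10602}{120} = \left(-16340\right) \frac{1}{15429} + 10602 \cdot \frac{1}{120} = - \frac{16340}{15429} + \frac{1767}{20} = \frac{26936243}{308580}$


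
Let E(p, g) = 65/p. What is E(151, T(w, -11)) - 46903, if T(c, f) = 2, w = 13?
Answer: -7082288/151 ≈ -46903.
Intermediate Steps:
E(151, T(w, -11)) - 46903 = 65/151 - 46903 = -7082288/151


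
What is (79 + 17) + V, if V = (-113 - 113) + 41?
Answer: -89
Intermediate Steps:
V = -185 (V = -226 + 41 = -185)
(79 + 17) + V = (79 + 17) - 185 = 96 - 185 = -89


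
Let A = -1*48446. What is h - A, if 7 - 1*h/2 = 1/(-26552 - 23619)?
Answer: 2431286662/50171 ≈ 48460.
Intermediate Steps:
h = 702396/50171 (h = 14 - 2/(-26552 - 23619) = 14 - 2/(-50171) = 14 - 2*(-1/50171) = 14 + 2/50171 = 702396/50171 ≈ 14.000)
A = -48446
h - A = 702396/50171 - 1*(-48446) = 702396/50171 + 48446 = 2431286662/50171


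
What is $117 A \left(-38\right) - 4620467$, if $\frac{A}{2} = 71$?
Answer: $-5251799$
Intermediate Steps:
$A = 142$ ($A = 2 \cdot 71 = 142$)
$117 A \left(-38\right) - 4620467 = 117 \cdot 142 \left(-38\right) - 4620467 = 16614 \left(-38\right) - 4620467 = -631332 - 4620467 = -5251799$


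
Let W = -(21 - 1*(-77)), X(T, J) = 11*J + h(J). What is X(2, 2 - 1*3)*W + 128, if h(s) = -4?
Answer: 1598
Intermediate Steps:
X(T, J) = -4 + 11*J (X(T, J) = 11*J - 4 = -4 + 11*J)
W = -98 (W = -(21 + 77) = -1*98 = -98)
X(2, 2 - 1*3)*W + 128 = (-4 + 11*(2 - 1*3))*(-98) + 128 = (-4 + 11*(2 - 3))*(-98) + 128 = (-4 + 11*(-1))*(-98) + 128 = (-4 - 11)*(-98) + 128 = -15*(-98) + 128 = 1470 + 128 = 1598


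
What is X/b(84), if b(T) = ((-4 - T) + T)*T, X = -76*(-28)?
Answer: -19/3 ≈ -6.3333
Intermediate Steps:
X = 2128
b(T) = -4*T
X/b(84) = 2128/((-4*84)) = 2128/(-336) = 2128*(-1/336) = -19/3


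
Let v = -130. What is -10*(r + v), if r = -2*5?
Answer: 1400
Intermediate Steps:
r = -10
-10*(r + v) = -10*(-10 - 130) = -10*(-140) = 1400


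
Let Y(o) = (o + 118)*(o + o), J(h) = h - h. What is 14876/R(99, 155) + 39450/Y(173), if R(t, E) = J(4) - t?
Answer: -248983231/1661319 ≈ -149.87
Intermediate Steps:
J(h) = 0
R(t, E) = -t (R(t, E) = 0 - t = -t)
Y(o) = 2*o*(118 + o) (Y(o) = (118 + o)*(2*o) = 2*o*(118 + o))
14876/R(99, 155) + 39450/Y(173) = 14876/((-1*99)) + 39450/((2*173*(118 + 173))) = 14876/(-99) + 39450/((2*173*291)) = 14876*(-1/99) + 39450/100686 = -14876/99 + 39450*(1/100686) = -14876/99 + 6575/16781 = -248983231/1661319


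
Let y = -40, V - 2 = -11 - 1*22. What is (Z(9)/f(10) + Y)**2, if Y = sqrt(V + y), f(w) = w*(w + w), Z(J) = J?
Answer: -2839919/40000 + 9*I*sqrt(71)/100 ≈ -70.998 + 0.75835*I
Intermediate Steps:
V = -31 (V = 2 + (-11 - 1*22) = 2 + (-11 - 22) = 2 - 33 = -31)
f(w) = 2*w**2 (f(w) = w*(2*w) = 2*w**2)
Y = I*sqrt(71) (Y = sqrt(-31 - 40) = sqrt(-71) = I*sqrt(71) ≈ 8.4261*I)
(Z(9)/f(10) + Y)**2 = (9/((2*10**2)) + I*sqrt(71))**2 = (9/((2*100)) + I*sqrt(71))**2 = (9/200 + I*sqrt(71))**2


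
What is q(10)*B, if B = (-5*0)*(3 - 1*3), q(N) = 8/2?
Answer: 0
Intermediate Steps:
q(N) = 4 (q(N) = 8*(½) = 4)
B = 0 (B = 0*(3 - 3) = 0*0 = 0)
q(10)*B = 4*0 = 0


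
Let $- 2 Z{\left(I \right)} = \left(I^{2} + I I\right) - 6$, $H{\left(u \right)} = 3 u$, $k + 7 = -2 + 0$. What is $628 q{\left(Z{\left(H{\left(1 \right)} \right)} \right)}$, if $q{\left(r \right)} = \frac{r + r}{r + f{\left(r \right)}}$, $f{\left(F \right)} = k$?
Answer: $\frac{2512}{5} \approx 502.4$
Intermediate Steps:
$k = -9$ ($k = -7 + \left(-2 + 0\right) = -7 - 2 = -9$)
$f{\left(F \right)} = -9$
$Z{\left(I \right)} = 3 - I^{2}$ ($Z{\left(I \right)} = - \frac{\left(I^{2} + I I\right) - 6}{2} = - \frac{\left(I^{2} + I^{2}\right) - 6}{2} = - \frac{2 I^{2} - 6}{2} = - \frac{-6 + 2 I^{2}}{2} = 3 - I^{2}$)
$q{\left(r \right)} = \frac{2 r}{-9 + r}$ ($q{\left(r \right)} = \frac{r + r}{r - 9} = \frac{2 r}{-9 + r}$)
$628 q{\left(Z{\left(H{\left(1 \right)} \right)} \right)} = 628 \frac{2 \left(3 - \left(3 \cdot 1\right)^{2}\right)}{-9 + \left(3 - \left(3 \cdot 1\right)^{2}\right)} = 628 \frac{2 \left(3 - 3^{2}\right)}{-9 + \left(3 - 3^{2}\right)} = 628 \frac{2 \left(3 - 9\right)}{-9 + \left(3 - 9\right)} = 628 \cdot 2 \left(-6\right) \frac{1}{-9 - 6} = 628 \cdot 2 \left(-6\right) \frac{1}{-15} = 628 \cdot 2 \left(-6\right) \left(- \frac{1}{15}\right) = 628 \cdot \frac{4}{5} = \frac{2512}{5}$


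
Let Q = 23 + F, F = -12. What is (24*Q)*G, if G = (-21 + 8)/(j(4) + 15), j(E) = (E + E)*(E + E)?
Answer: -3432/79 ≈ -43.443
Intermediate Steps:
j(E) = 4*E² (j(E) = (2*E)*(2*E) = 4*E²)
Q = 11 (Q = 23 - 12 = 11)
G = -13/79 (G = (-21 + 8)/(4*4² + 15) = -13/(4*16 + 15) = -13/(64 + 15) = -13/79 ≈ -0.16456)
(24*Q)*G = (24*11)*(-13/79) = 264*(-13/79) = -3432/79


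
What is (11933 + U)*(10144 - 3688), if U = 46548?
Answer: 377553336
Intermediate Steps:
(11933 + U)*(10144 - 3688) = (11933 + 46548)*(10144 - 3688) = 58481*6456 = 377553336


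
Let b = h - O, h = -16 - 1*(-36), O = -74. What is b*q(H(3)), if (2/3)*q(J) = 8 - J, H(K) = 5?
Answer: 423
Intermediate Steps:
q(J) = 12 - 3*J/2 (q(J) = 3*(8 - J)/2 = 12 - 3*J/2)
h = 20 (h = -16 + 36 = 20)
b = 94 (b = 20 - 1*(-74) = 20 + 74 = 94)
b*q(H(3)) = 94*(12 - 3/2*5) = 94*(12 - 15/2) = 94*(9/2) = 423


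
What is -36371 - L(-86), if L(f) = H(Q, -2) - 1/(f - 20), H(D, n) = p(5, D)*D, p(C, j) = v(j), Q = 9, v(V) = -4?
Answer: -3851511/106 ≈ -36335.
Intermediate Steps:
p(C, j) = -4
H(D, n) = -4*D
L(f) = -36 - 1/(-20 + f) (L(f) = -4*9 - 1/(f - 20) = -36 - 1/(-20 + f))
-36371 - L(-86) = -36371 - (719 - 36*(-86))/(-20 - 86) = -36371 - (719 + 3096)/(-106) = -36371 - (-1)*3815/106 = -36371 - 1*(-3815/106) = -36371 + 3815/106 = -3851511/106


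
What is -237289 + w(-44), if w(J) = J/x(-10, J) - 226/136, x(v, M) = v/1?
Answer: -80677329/340 ≈ -2.3729e+5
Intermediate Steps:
x(v, M) = v (x(v, M) = v*1 = v)
w(J) = -113/68 - J/10 (w(J) = J/(-10) - 226/136 = J*(-1/10) - 226*1/136 = -J/10 - 113/68 = -113/68 - J/10)
-237289 + w(-44) = -237289 + (-113/68 - 1/10*(-44)) = -237289 + (-113/68 + 22/5) = -237289 + 931/340 = -80677329/340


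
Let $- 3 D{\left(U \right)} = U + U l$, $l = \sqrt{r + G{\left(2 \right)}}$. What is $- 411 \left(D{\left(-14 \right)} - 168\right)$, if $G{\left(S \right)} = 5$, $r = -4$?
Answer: $65212$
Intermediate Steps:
$l = 1$ ($l = \sqrt{-4 + 5} = \sqrt{1} = 1$)
$D{\left(U \right)} = - \frac{2 U}{3}$ ($D{\left(U \right)} = - \frac{U + U 1}{3} = - \frac{U + U}{3} = - \frac{2 U}{3}$)
$- 411 \left(D{\left(-14 \right)} - 168\right) = - 411 \left(\left(- \frac{2}{3}\right) \left(-14\right) - 168\right) = - 411 \left(\frac{28}{3} - 168\right) = \left(-411\right) \left(- \frac{476}{3}\right) = 65212$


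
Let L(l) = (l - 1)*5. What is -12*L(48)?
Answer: -2820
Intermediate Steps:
L(l) = -5 + 5*l (L(l) = (-1 + l)*5 = -5 + 5*l)
-12*L(48) = -12*(-5 + 5*48) = -12*(-5 + 240) = -12*235 = -2820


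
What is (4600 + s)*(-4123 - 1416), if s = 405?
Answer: -27722695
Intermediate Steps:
(4600 + s)*(-4123 - 1416) = (4600 + 405)*(-4123 - 1416) = 5005*(-5539) = -27722695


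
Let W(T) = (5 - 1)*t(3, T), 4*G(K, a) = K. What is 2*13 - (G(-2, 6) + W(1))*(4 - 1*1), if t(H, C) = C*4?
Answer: -41/2 ≈ -20.500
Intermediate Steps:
G(K, a) = K/4
t(H, C) = 4*C
W(T) = 16*T (W(T) = (5 - 1)*(4*T) = 4*(4*T) = 16*T)
2*13 - (G(-2, 6) + W(1))*(4 - 1*1) = 2*13 - ((1/4)*(-2) + 16*1)*(4 - 1*1) = 26 - (-1/2 + 16)*(4 - 1) = 26 - 31*3/2 = 26 - 1*93/2 = 26 - 93/2 = -41/2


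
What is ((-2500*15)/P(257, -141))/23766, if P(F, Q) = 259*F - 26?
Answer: -6250/263553057 ≈ -2.3714e-5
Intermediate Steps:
P(F, Q) = -26 + 259*F
((-2500*15)/P(257, -141))/23766 = ((-2500*15)/(-26 + 259*257))/23766 = -37500/(-26 + 66563)*(1/23766) = -37500/66537*(1/23766) = -37500*1/66537*(1/23766) = -12500/22179*1/23766 = -6250/263553057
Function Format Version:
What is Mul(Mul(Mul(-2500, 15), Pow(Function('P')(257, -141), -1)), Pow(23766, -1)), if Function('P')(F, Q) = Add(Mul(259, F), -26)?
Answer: Rational(-6250, 263553057) ≈ -2.3714e-5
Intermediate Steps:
Function('P')(F, Q) = Add(-26, Mul(259, F))
Mul(Mul(Mul(-2500, 15), Pow(Function('P')(257, -141), -1)), Pow(23766, -1)) = Mul(Mul(Mul(-2500, 15), Pow(Add(-26, Mul(259, 257)), -1)), Pow(23766, -1)) = Mul(Mul(-37500, Pow(Add(-26, 66563), -1)), Rational(1, 23766)) = Mul(Mul(-37500, Pow(66537, -1)), Rational(1, 23766)) = Mul(Mul(-37500, Rational(1, 66537)), Rational(1, 23766)) = Mul(Rational(-12500, 22179), Rational(1, 23766)) = Rational(-6250, 263553057)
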